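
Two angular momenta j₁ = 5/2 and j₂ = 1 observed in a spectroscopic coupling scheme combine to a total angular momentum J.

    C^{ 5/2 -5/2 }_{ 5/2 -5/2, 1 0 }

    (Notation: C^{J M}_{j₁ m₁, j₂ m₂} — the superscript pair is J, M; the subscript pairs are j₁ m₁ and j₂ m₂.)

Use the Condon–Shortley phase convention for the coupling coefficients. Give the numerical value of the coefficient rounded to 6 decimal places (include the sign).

triangle: 1!×4!×1!/7! = 24/5040
(j±m)!: 0!×5!×1!×1!×0!×5! = 14400
prefactor² = (2J+1)×Δ×N² = 2880/7
  k=1: −1/(1!×0!×4!×0!×0!×1!) = -1/24
Σ = -1/24  ⇒  CG² = 2880/7×(-1/24)² = 5/7
CG = −√(5/7) = -0.845154

−√(5/7) ≈ -0.845154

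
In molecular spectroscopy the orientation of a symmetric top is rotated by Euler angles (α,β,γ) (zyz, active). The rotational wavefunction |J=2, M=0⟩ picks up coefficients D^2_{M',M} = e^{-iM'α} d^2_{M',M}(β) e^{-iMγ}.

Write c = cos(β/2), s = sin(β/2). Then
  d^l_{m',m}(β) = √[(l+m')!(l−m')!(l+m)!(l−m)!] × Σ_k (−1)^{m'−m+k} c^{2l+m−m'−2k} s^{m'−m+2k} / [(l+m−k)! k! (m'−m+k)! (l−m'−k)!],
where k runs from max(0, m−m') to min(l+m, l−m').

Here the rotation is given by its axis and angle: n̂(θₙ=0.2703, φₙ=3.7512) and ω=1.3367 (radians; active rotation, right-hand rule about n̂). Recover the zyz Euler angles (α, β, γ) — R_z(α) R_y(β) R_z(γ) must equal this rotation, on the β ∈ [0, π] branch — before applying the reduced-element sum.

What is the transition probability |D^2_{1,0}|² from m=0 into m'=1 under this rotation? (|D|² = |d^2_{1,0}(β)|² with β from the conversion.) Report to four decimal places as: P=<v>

P=0.1428

Axis–angle → zyz. n̂ = (sinθₙcosφₙ, sinθₙsinφₙ, cosθₙ) = (-0.218923, -0.152881, +0.963691), ω = 1.3367.
R = I cosω + sinω [n̂]ₓ + (1−cosω) n̂n̂ᵀ gives
  R = [+0.268774, -0.911700, -0.310747; +0.963111, +0.249915, +0.099797; -0.013324, -0.326107, +0.945239]
β = atan2(√(R₁₃²+R₂₃²), R₃₃) = 0.332470; α = atan2(R₂₃, R₁₃) mod 2π = 2.830846; γ = atan2(R₃₂, −R₃₁) mod 2π = 4.753224
Split into d^2_{1,0}(β=0.3325) × two z-phases.
With c≡cos(β/2)=0.986215 and s≡sin(β/2)=0.165470, N=[6·1·2·2]^{1/2}=4.898979
Admissible k: 0..1 (factorial args all ≥0)
  k=0: (−1)^1·4.8990/(2)·0.9862^3·0.1655^1 = -0.388786
  k=1: (−1)^2·4.8990/(2)·0.9862^1·0.1655^3 = +0.010945
d^2_{1,0}(0.3325) = -0.388786 +0.010945 = -0.377841
|D^2_{1,0}|² = |d^2_{1,0}(β)|² = (-0.377841)² = 0.142764 (the z-rotation phases have unit modulus)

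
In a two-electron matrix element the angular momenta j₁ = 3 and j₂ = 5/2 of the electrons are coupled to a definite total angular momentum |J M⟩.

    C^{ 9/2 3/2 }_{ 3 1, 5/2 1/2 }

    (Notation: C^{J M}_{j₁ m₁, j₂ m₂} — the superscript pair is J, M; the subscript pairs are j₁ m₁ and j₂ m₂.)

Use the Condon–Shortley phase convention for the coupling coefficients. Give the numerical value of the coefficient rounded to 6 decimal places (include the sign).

+0.147122

triangle: 1!·5!·4!/11! = 2880/39916800
(j±m)!: 4!·2!·3!·2!·6!·3! = 2488320
prefactor² = (2J+1)·Δ·N² = 138240/77
  k=0: +1/(0!·1!·2!·3!·3!·1!) = 1/72
  k=1: −1/(1!·0!·1!·2!·4!·2!) = -1/96
Σ = 1/288  ⇒  CG² = 138240/77·(1/288)² = 5/231
CG = +√(5/231) = +0.147122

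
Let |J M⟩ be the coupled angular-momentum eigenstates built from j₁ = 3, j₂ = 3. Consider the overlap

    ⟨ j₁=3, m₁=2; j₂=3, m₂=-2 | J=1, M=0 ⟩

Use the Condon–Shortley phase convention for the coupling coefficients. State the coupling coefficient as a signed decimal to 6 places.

-0.377964  (= −√(1/7))

j₁+j₂−J=5  J+j₁−j₂=1  J−j₁+j₂=1  j₁+j₂+J+1=8
(j₁±m₁, j₂±m₂, J±M) = (5,1,1,5,1,1)
P² = 900/7
sum k=0..1:
  [0] +1/120 = 1/120
  [1] −1/24 = -1/24
S = -1/30
C² = P²·S² = 1/7 ; C = -0.377964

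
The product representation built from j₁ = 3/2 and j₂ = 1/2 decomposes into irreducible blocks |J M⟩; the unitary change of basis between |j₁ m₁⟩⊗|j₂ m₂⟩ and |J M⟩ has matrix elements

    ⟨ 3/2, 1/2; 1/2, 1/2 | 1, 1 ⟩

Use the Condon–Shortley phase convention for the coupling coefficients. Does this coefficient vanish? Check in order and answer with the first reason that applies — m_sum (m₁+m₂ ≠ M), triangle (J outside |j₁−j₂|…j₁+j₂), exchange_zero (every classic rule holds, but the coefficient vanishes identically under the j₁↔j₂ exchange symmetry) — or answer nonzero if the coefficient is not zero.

nonzero

m-sum: m₁+m₂ = 1/2+1/2 = 1, M = 1  ✓
triangle: |j₁−j₂| = 1 ≤ J = 1 ≤ j₁+j₂ = 2  ✓
exchange: j₁≠j₂ or m₁≠m₂ — the exchange symmetry imposes no constraint here
value check: CG = −√(1/4) = -0.500000 ≠ 0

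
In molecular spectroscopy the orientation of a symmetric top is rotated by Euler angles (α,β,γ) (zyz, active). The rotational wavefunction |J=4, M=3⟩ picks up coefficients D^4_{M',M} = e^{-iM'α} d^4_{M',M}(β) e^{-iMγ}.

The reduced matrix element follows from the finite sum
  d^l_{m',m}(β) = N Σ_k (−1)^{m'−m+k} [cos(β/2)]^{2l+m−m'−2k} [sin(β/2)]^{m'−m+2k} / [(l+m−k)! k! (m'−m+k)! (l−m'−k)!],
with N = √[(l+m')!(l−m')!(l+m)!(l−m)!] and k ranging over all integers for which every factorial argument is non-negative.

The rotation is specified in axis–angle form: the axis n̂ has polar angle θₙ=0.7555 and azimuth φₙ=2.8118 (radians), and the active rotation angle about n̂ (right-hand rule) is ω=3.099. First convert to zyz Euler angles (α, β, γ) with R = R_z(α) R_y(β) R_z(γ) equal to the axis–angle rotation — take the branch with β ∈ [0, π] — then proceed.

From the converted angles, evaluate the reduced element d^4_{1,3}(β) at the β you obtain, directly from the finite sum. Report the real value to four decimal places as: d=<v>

d=-0.2652

Axis–angle → zyz. n̂ = (sinθₙcosφₙ, sinθₙsinφₙ, cosθₙ) = (-0.648703, +0.222046, +0.727929), ω = 3.0990.
R = I cosω + sinω [n̂]ₓ + (1−cosω) n̂n̂ᵀ gives
  R = [-0.157845, -0.318949, -0.934536; -0.256959, -0.900529, +0.350743; -0.953445, +0.295500, +0.060187]
β = atan2(√(R₁₃²+R₂₃²), R₃₃) = 1.510573; α = atan2(R₂₃, R₁₃) mod 2π = 2.782548; γ = atan2(R₃₂, −R₃₁) mod 2π = 0.300541
d^4_{1,3}(β=1.5106) via the finite sum:
Half-angle: c=0.728075, s=0.685497. N=√(120·6·5040·1)=1904.940944
k∈{2,3} keeps every argument non-negative
  k=2: (−1)^0·1904.9409/(240)·0.7281^6·0.6855^2 = +0.555571
  k=3: (−1)^1·1904.9409/(144)·0.7281^4·0.6855^4 = -0.820818
d^4_{1,3}(1.5106) = +0.555571 -0.820818 = -0.265247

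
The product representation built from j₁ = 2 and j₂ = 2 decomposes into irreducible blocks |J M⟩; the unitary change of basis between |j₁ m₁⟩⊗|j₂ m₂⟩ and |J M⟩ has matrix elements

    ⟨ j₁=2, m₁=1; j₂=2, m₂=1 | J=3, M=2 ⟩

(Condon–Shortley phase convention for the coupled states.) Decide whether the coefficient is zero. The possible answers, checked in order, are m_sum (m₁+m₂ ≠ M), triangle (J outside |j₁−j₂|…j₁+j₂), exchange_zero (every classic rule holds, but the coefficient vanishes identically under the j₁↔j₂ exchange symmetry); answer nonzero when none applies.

exchange_zero

m-sum: m₁+m₂ = 1+1 = 2, M = 2  ✓
triangle: |j₁−j₂| = 0 ≤ J = 3 ≤ j₁+j₂ = 4  ✓
exchange: j₁=j₂ and m₁=m₂, and (−1)^(j₁+j₂−J) = (−1)^1 = −1 forces ⟨j₁m₁;j₂m₂|JM⟩ = −⟨j₂m₂;j₁m₁|JM⟩ = −⟨j₁m₁;j₂m₂|JM⟩ ⇒ the coefficient vanishes identically
Racah sum check: Σ_k collapses to 0 ⇒ CG = 0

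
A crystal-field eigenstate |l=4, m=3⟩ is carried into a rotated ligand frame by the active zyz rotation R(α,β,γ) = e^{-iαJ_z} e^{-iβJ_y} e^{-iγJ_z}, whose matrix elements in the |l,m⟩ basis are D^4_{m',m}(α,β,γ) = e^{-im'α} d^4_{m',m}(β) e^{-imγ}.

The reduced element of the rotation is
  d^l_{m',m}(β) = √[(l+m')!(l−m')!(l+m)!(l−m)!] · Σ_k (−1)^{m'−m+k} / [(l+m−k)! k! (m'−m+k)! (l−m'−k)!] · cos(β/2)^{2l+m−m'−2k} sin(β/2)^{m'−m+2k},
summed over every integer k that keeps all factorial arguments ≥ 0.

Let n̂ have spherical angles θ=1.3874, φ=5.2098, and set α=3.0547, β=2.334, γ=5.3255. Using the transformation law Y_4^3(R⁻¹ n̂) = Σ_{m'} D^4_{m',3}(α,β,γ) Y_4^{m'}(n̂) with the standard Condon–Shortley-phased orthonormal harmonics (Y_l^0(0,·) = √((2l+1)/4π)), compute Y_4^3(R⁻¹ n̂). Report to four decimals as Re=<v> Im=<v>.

Re=0.3675 Im=0.1720

Need the full column D^4_{m',3} for m'=−4..4 at α=3.0547, β=2.3340, γ=5.3255.
cos(β/2)=0.392912, sin(β/2)=0.919576
d^4_{-4,3}: single k=7 term ⇒ +0.617951;  D = -0.504331+0.357091i
d^4_{-3,3}: k∈[6..7] ⇒ +0.653454 -0.511330 = +0.142124;  D = +0.122682-0.071752i
d^4_{-2,3}: k∈[5..6] ⇒ +0.447723 -0.817472 = -0.369749;  D = +0.334164-0.158267i
d^4_{-1,3}: k∈[4..5] ⇒ +0.225451 -0.740947 = -0.515496;  D = -0.483276+0.179389i
d^4_{0,3}: k∈[3..4] ⇒ +0.086160 -0.471942 = -0.385782;  D = +0.371956-0.102356i
d^4_{1,3}: k∈[2..3] ⇒ +0.024696 -0.225451 = -0.200755;  D = -0.197452+0.036266i
d^4_{2,3}: k∈[1..2] ⇒ +0.004974 -0.081738 = -0.076764;  D = +0.076420-0.007263i
d^4_{3,3}: k∈[0..1] ⇒ +0.000568 -0.021779 = -0.021211;  D = -0.021211+0.000167i
d^4_{4,3}: single k=0 term ⇒ -0.003760;  D = +0.003748+0.000297i
Y_4^{m'}(θ=1.3874,φ=5.2098) and Σ D·Y over m':
  (-0.5043+0.3571i)·(-0.1682-0.3778i)  (+0.1227-0.0718i)·(-0.2163-0.0170i)  (+0.3342-0.1583i)·(+0.1351-0.2081i)  (-0.4833+0.1794i)·(-0.1120-0.2063i)  (+0.3720-0.1024i)·(+0.2159+0.0000i)  (-0.1975+0.0363i)·(+0.1120-0.2063i)  (+0.0764-0.0073i)·(+0.1351+0.2081i)  (-0.0212+0.0002i)·(+0.2163-0.0170i)  (+0.0037+0.0003i)·(-0.1682+0.3778i)
Y_4^3(R⁻¹ n̂) = +0.367539+0.171985i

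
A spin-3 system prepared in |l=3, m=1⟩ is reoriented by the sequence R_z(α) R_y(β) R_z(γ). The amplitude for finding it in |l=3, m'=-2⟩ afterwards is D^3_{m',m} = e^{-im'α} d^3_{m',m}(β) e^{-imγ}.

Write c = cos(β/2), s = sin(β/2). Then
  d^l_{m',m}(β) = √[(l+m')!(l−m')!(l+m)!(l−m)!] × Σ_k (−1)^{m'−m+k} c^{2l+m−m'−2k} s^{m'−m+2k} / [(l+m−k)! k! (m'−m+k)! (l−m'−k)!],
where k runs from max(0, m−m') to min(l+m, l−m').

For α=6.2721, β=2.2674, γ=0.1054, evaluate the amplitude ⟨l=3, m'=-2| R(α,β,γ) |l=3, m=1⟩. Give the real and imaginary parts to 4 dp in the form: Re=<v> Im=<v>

Re=-0.4566 Im=0.0586

D^3_{-2,1}(6.2721,2.2674,0.1054) = e^{-i·-2·6.2721}·d^3_{-2,1}(2.2674)·e^{-i·1·0.1054}. Compute d first:
Half-angle: c=0.423311, s=0.905985. N=√(1·120·24·2)=75.894664
Admissible k: 3..4 (factorial args all ≥0)
  k=3: (−1)^0·75.8947/(12)·0.4233^3·0.9060^3 = +0.356755
  k=4: (−1)^1·75.8947/(24)·0.4233^1·0.9060^5 = -0.817078
d^3_{-2,1}(2.2674) = +0.356755 -0.817078 = -0.460323
Attach z-rotation phases: D = e^{-i(-2)(6.2721)}·(-0.460323)·e^{-i(1)(0.1054)} = -0.456582+0.058565i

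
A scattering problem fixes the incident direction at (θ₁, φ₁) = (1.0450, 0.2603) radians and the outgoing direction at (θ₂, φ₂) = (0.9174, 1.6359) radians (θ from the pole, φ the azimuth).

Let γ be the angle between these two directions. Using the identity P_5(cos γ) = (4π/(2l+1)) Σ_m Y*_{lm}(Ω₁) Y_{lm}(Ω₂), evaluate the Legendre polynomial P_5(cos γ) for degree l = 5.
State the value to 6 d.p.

Expand P_5 via completeness: Σ_{m} conj(Y_{5,m}) at Ω₁ times Y_{5,m} at Ω₂ —
  m=-5: Y*=0.05977 + 0.21657j  Y=-0.04685 - 0.13880j  product 0.02726 - 0.01844j
  m=-4: Y*=0.20827 + 0.35579j  Y=0.34269 - 0.09132j  product 0.10386 + 0.10291j
  m=-3: Y*=0.20146 + 0.19966j  Y=0.07817 + 0.39512j  product -0.06314 + 0.09521j
  m=-2: Y*=-0.13485 - 0.07732j  Y=-0.06993 + 0.00916j  product 0.01014 + 0.00417j
  m=-1: Y*=-0.31964 - 0.08513j  Y=0.02160 + 0.33138j  product 0.02131 - 0.10776j
  m=+0: Y*=0.08008 + 0.00000j  Y=-0.16097 + 0.00000j  product -0.01289 + 0.00000j
  m=+1: Y*=0.31964 - 0.08513j  Y=-0.02160 + 0.33138j  product 0.02131 + 0.10776j
  m=+2: Y*=-0.13485 + 0.07732j  Y=-0.06993 - 0.00916j  product 0.01014 - 0.00417j
  m=+3: Y*=-0.20146 + 0.19966j  Y=-0.07817 + 0.39512j  product -0.06314 - 0.09521j
  m=+4: Y*=0.20827 - 0.35579j  Y=0.34269 + 0.09132j  product 0.10386 - 0.10291j
  m=+5: Y*=-0.05977 + 0.21657j  Y=0.04685 - 0.13880j  product 0.02726 + 0.01844j
Accumulated sum 0.18595 + 0.00000j; after 4π/(2l+1) scaling, 0.21243 + 0.00000j ⇒ P_5 = 0.212432

0.212432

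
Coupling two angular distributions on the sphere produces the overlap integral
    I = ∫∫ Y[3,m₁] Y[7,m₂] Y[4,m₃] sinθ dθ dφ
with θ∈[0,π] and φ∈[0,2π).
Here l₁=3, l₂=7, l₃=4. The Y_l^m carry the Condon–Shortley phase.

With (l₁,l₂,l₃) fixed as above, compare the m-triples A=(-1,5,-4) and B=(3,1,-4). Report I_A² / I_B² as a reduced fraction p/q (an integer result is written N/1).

495/1

Shared (l₁,l₂,l₃)=(3,7,4): N and (l;000)² cancel in I_A²/I_B².
A: Δ = 6!·0!·8!/15! = 1/45045; Racah Σ t=4..4: t=4:+1/1935360 = 1/1935360; ⇒ 3j(3 7 4; -1 5 -4)² = 1/91, sgn +1
B: Δ = 6!·0!·8!/15! = 1/45045; Racah Σ t=0..0: t=0:+1/29030400 = 1/29030400; ⇒ 3j(3 7 4; 3 1 -4)² = 1/45045, sgn +1
I_A²/I_B² = (1/91)/(1/45045) = 495/1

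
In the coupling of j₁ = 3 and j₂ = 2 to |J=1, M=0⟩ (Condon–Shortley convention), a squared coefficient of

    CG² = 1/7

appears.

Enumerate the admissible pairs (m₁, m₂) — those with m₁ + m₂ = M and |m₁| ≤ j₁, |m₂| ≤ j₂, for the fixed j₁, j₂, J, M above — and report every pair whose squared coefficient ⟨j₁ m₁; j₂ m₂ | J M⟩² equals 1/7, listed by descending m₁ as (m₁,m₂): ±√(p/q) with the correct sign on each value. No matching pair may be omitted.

Admissible pairs with m₁+m₂ = M = 0: (-2,2), (-1,1), (0,0), (1,-1), (2,-2)
  (m₁,m₂)=(2,-2): CG² = 1/7, CG = +√(1/7)   ← matches the target
  (m₁,m₂)=(1,-1): CG² = 8/35, CG = −√(8/35)
  (m₁,m₂)=(0,0): CG² = 9/35, CG = +√(9/35)
  (m₁,m₂)=(-1,1): CG² = 8/35, CG = −√(8/35)
  (m₁,m₂)=(-2,2): CG² = 1/7, CG = +√(1/7)   ← matches the target
Pairs with CG² = 1/7: (2,-2): +√(1/7); (-2,2): +√(1/7)

(2,-2): +√(1/7); (-2,2): +√(1/7)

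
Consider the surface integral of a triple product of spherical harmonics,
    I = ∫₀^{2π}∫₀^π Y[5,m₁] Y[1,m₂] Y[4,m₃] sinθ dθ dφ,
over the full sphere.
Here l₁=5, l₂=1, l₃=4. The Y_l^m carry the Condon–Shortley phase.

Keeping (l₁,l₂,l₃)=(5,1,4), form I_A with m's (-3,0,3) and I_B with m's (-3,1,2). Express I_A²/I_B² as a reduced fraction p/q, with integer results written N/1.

4/7

Shared (l₁,l₂,l₃)=(5,1,4): N and (l;000)² cancel in I_A²/I_B².
A: Δ = 2!·8!·0!/11! = 1/495; Racah Σ t=1..1: t=1:−1/5040 = -1/5040; ⇒ 3j(5 1 4; -3 0 3)² = 16/495, sgn +1
B: Δ = 2!·8!·0!/11! = 1/495; Racah Σ t=2..2: t=2:+1/2880 = 1/2880; ⇒ 3j(5 1 4; -3 1 2)² = 28/495, sgn +1
I_A²/I_B² = (16/495)/(28/495) = 4/7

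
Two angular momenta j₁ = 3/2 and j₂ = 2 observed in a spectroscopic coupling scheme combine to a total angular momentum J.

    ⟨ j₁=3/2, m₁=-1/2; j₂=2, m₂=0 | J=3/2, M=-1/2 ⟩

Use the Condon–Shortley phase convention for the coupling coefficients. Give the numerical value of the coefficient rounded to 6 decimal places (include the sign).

−√(1/5) = -0.447214

triangle: 2!·1!·2!/6! = 4/720
(j±m)!: 1!·2!·2!·2!·1!·2! = 16
prefactor² = (2J+1)·Δ·N² = 16/45
  k=1: −1/(1!·1!·1!·1!·0!·1!) = -1
  k=2: +1/(2!·0!·0!·0!·1!·2!) = 1/4
Σ = -3/4  ⇒  CG² = 16/45·(-3/4)² = 1/5
CG = −√(1/5) = -0.447214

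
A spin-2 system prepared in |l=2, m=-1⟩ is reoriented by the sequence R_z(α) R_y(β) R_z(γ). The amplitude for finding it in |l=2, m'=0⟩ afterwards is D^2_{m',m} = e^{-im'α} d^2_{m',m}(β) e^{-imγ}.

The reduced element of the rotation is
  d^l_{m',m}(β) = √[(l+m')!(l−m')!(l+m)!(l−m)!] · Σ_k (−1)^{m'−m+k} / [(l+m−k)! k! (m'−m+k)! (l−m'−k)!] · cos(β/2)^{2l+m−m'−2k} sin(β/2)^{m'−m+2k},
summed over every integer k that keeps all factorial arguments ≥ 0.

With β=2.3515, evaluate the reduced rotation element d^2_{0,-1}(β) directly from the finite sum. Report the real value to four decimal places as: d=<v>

d=0.6123

d^2_{0,-1}(β=2.3515) via the finite sum:
c=cos(2.351500/2)=0.384851, s=sin(2.351500/2)=0.922979; N=√[2·2·1·6]=4.898979
k: max(0,(-1)−(0))=0 … min(2+(-1),2−(0))=1
  k=0: (−1)^1·4.8990/(2)·0.3849^3·0.9230^1 = -0.128868
  k=1: (−1)^2·4.8990/(2)·0.3849^1·0.9230^3 = +0.741213
d^2_{0,-1}(2.3515) = -0.128868 +0.741213 = +0.612345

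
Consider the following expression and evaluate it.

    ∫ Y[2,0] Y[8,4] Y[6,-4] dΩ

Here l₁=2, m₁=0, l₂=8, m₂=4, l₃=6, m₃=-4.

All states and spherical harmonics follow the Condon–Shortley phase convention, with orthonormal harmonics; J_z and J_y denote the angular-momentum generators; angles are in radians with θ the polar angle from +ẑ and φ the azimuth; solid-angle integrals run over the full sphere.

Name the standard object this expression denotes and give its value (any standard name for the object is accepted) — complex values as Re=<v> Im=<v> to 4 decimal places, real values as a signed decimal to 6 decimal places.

This is a Gaunt coefficient — the integral of a triple product of spherical harmonics over the sphere.
m-sum 0 ✓  L=16 even ✓  6≤6≤10 ✓
Π(2lᵢ+1) = 5×17×13 = 1105
triangle coeff Δ(2,8,6) = 1/30940
Σ_t [2,2]: t=2:+1/2073600 = 1/2073600
(3j)²=28/1105 [(2 8 6; 0 0 0)], sign=+1
Σ_t [2,2]: t=2:+1/29030400 = 1/29030400
(3j)²=99/7735 [(2 8 6; 0 4 -4)], sign=+1
⇒ 4πI² = 396/1105
I = (+1)√(396/1105/(4π)) = 0.16887351

Gaunt coefficient, +0.168874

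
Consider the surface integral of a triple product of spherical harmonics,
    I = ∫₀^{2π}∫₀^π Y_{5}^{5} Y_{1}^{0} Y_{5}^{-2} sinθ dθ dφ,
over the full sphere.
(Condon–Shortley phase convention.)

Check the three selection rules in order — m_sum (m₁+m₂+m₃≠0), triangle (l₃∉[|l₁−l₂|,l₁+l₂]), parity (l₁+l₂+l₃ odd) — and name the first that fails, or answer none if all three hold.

azimuthal sum: 5 + 0 − 2 = 3  ✗
4 ≤ 5 ≤ 6 (triangle on l)
L = 5 + 1 + 5 = 11 (odd)

m_sum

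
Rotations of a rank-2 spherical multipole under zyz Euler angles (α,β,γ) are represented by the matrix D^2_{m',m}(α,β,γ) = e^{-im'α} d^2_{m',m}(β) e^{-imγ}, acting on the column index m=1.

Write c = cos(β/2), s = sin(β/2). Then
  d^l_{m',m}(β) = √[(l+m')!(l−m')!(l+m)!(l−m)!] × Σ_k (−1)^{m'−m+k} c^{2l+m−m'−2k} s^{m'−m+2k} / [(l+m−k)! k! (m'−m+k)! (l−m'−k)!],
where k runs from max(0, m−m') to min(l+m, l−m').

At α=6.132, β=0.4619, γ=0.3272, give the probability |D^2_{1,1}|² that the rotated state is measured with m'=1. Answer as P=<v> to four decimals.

D^2_{1,1}(6.1320,0.4619,0.3272) = e^{-i·1·6.1320}·d^2_{1,1}(0.4619)·e^{-i·1·0.3272}. Compute d first:
Half-angle: c=0.973449, s=0.228902. N=√(6·1·6·1)=6.000000
Admissible k: 0..1 (factorial args all ≥0)
  k=0: (−1)^0·6.0000/(6)·0.9734^4·0.2289^0 = +0.897953
  k=1: (−1)^1·6.0000/(2)·0.9734^2·0.2289^2 = -0.148953
d^2_{1,1}(0.4619) = +0.897953 -0.148953 = +0.749000
|D^2_{1,1}|² = |d^2_{1,1}(β)|² = (+0.749000)² = 0.561001 (the z-rotation phases have unit modulus)

P=0.5610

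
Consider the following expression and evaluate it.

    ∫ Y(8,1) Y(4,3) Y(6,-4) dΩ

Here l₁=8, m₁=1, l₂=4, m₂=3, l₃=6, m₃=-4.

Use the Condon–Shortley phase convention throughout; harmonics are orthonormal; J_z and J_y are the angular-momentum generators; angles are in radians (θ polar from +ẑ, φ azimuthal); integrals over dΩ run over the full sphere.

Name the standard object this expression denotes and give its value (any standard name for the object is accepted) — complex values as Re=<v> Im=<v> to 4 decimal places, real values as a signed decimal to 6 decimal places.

Gaunt coefficient, +0.106585

This is a Gaunt coefficient — the integral of a triple product of spherical harmonics over the sphere.
Checks pass: Σm=0; 18 even; l₃=6∈[4,12].
(2·8+1)(2·4+1)(2·6+1) = 1989
Δ: 6! 10! 2! / 19! → 1/23279256
sum: t=2:+1/1658880 t=3:−1/518400 t=4:+1/1658880 = -1/1382400
3j²(8 4 6; 0 0 0) = Δ·Π!·Σ² = 504/46189  (sign -1)
sum: t=5:−1/19353600 t=6:+1/261273600 = -1/20901888
3j²(8 4 6; 1 3 -4) = Δ·Π!·Σ² = 21875/3325608  (sign -1)
combine: 4πI² = 1989·504/46189·21875/3325608 = 1378125/9653501
take √, sign +1: I = 0.10658521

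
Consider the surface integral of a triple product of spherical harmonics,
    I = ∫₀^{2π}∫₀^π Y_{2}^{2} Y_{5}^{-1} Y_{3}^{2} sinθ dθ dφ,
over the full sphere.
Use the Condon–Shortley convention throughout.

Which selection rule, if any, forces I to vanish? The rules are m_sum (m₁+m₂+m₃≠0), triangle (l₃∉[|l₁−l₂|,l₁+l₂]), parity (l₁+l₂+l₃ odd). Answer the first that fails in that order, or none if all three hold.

m_sum

azimuthal sum: 2 − 1 + 2 = 3  ✗
3 ≤ 3 ≤ 7 (triangle on l)
L = 2 + 5 + 3 = 10 (even)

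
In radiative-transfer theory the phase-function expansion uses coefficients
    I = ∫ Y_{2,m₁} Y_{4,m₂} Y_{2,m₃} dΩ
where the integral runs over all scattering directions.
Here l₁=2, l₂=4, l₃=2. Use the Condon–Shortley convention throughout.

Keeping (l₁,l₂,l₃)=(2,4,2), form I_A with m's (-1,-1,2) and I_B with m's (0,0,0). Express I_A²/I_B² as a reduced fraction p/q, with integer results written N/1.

Same 2,4,2: normalisation and zero-m 3j drop out of the ratio.
A: Δ: 4! 0! 4! / 9! → 1/630; sum: t=3:−1/144 = -1/144; 3j²(2 4 2; -1 -1 2) = Δ·Π!·Σ² = 1/126  (sign -1)
B: Δ: 4! 0! 4! / 9! → 1/630; sum: t=2:+1/16 = 1/16; 3j²(2 4 2; 0 0 0) = Δ·Π!·Σ² = 2/35  (sign +1)
I_A²/I_B² = (1/126)/(2/35) = 5/36

5/36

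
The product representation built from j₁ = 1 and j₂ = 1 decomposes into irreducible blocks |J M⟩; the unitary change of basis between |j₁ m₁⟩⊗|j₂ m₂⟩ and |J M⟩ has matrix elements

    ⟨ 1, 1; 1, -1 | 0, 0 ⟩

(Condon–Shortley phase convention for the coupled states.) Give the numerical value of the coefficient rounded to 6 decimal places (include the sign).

+0.577350  (= +√(1/3))

j₁+j₂−J=2  J+j₁−j₂=0  J−j₁+j₂=0  j₁+j₂+J+1=3
(j₁±m₁, j₂±m₂, J±M) = (2,0,0,2,0,0)
P² = 4/3
sum k=0..0:
  [0] +1/2 = 1/2
S = 1/2
C² = P²·S² = 1/3 ; C = +0.577350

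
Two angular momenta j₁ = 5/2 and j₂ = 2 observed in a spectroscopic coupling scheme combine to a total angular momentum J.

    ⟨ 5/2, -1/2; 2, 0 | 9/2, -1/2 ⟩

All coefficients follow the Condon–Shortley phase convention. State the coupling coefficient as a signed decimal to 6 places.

+√(10/21) = +0.690066

j₁+j₂−J=0  J+j₁−j₂=5  J−j₁+j₂=4  j₁+j₂+J+1=10
(j₁±m₁, j₂±m₂, J±M) = (2,3,2,2,4,5)
P² = 7680/7
sum k=0..0:
  [0] +1/48 = 1/48
S = 1/48
C² = P²·S² = 10/21 ; C = +0.690066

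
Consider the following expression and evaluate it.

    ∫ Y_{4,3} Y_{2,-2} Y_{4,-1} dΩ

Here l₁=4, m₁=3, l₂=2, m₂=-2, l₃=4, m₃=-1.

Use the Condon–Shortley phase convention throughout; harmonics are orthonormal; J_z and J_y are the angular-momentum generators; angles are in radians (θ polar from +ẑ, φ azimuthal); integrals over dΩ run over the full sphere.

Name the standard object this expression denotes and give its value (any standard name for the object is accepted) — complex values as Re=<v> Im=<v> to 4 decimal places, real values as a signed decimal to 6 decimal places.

Gaunt coefficient, +0.159270

This is a Gaunt coefficient — the integral of a triple product of spherical harmonics over the sphere.
Checks pass: Σm=0; 10 even; l₃=4∈[2,6].
(2·4+1)(2·2+1)(2·4+1) = 405
Δ: 2! 6! 2! / 11! → 1/13860
sum: t=0:+1/192 t=1:−1/36 t=2:+1/192 = -5/288
3j²(4 2 4; 0 0 0) = Δ·Π!·Σ² = 20/693  (sign -1)
sum: t=0:+1/480 = 1/480
3j²(4 2 4; 3 -2 -1) = Δ·Π!·Σ² = 3/110  (sign -1)
combine: 4πI² = 405·20/693·3/110 = 270/847
take √, sign +1: I = 0.15927046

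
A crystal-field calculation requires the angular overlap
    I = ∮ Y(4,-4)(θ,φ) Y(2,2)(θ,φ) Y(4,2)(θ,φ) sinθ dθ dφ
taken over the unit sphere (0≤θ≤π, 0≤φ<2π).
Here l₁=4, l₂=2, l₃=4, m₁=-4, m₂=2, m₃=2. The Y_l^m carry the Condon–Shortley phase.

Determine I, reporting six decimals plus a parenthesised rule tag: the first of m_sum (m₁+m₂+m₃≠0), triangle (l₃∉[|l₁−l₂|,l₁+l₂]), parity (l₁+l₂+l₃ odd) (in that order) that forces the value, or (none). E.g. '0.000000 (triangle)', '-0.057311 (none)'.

-0.106180 (none)

m-sum 0 ✓  L=10 even ✓  2≤4≤6 ✓
Π(2lᵢ+1) = 9×5×9 = 405
triangle coeff Δ(4,2,4) = 1/13860
Σ_t [0,2]: t=0:+1/192 t=1:−1/36 t=2:+1/192 = -5/288
(3j)²=20/693 [(4 2 4; 0 0 0)], sign=-1
Σ_t [2,2]: t=2:+1/2880 = 1/2880
(3j)²=2/165 [(4 2 4; -4 2 2)], sign=+1
⇒ 4πI² = 120/847
I = (-1)√(120/847/(4π)) = -0.10618031
No selection rule forces the value: the integral is nonzero (none).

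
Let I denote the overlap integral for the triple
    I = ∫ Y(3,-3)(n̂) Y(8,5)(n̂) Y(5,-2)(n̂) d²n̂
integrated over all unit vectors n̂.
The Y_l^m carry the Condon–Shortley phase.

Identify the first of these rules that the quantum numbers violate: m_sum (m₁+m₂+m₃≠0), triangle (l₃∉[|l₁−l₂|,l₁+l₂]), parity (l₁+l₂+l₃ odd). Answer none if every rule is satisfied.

none

azimuthal sum: -3 + 5 − 2 = 0  ✓
5 ≤ 5 ≤ 11 (triangle on l)  ✓
L = 3 + 8 + 5 = 16 (even)  ✓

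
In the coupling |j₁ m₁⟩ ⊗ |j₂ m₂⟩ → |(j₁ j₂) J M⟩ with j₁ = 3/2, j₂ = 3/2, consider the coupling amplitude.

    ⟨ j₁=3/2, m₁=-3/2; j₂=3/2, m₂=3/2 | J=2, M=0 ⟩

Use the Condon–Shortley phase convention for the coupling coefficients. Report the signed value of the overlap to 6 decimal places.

√[5·1!2!2!/6! · 0!3!3!0!2!2!] = √(4)
  +(−1)^1/∏(1,0,2,2,0,0)! = -1/4  (running -1/4)
⟨..|..⟩ = √(4)·(-1/4) = -0.500000

-0.500000  (= −√(1/4))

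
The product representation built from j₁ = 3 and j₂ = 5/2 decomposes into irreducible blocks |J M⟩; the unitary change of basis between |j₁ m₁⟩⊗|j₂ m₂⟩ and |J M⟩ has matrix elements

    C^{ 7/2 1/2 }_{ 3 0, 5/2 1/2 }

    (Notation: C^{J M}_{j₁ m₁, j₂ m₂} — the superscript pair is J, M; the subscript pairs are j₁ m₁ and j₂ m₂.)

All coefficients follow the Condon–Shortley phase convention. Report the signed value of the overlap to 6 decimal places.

−√(4/21) ≈ -0.436436

triangle: 2!*4!*3!/10! = 288/3628800
(j±m)!: 3!*3!*3!*2!*4!*3! = 62208
prefactor² = (2J+1)*Δ*N² = 6912/175
  k=0: +1/(0!*2!*3!*3!*1!*0!) = 1/72
  k=1: −1/(1!*1!*2!*2!*2!*1!) = -1/8
  k=2: +1/(2!*0!*1!*1!*3!*2!) = 1/24
Σ = -5/72  ⇒  CG² = 6912/175*(-5/72)² = 4/21
CG = −√(4/21) = -0.436436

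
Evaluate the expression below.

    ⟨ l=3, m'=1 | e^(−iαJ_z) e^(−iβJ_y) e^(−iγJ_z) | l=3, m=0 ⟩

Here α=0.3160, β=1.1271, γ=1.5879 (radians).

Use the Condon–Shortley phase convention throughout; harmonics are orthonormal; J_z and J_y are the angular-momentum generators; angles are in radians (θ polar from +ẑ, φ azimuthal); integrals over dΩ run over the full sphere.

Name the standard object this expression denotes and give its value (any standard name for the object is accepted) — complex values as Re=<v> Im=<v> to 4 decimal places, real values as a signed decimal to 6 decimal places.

This is a Wigner D-matrix element — the rotation-matrix element ⟨l m'| R(α,β,γ) |l m⟩ in the angular-momentum basis.
Split into d^3_{1,0}(β=1.1271) × two z-phases.
c=cos(1.127100/2)=0.845364, s=sin(1.127100/2)=0.534191; N=√[24·2·6·6]=41.569219
k∈{0,1,2} keeps every argument non-negative
  k=0: (−1)^1·41.5692/(12)·0.8454^5·0.5342^1 = -0.798925
  k=1: (−1)^2·41.5692/(4)·0.8454^3·0.5342^3 = +0.957044
  k=2: (−1)^3·41.5692/(12)·0.8454^1·0.5342^5 = -0.127384
d^3_{1,0}(1.1271) = -0.798925 +0.957044 -0.127384 = +0.030735
Phases: e^{-i·(1)·0.3160}=+0.950486-0.310767i, e^{-i·(0)·1.5879}=+1.000000+0.000000i ⇒ D=+0.029213-0.009552i

Wigner D-matrix element, Re=0.0292 Im=-0.0096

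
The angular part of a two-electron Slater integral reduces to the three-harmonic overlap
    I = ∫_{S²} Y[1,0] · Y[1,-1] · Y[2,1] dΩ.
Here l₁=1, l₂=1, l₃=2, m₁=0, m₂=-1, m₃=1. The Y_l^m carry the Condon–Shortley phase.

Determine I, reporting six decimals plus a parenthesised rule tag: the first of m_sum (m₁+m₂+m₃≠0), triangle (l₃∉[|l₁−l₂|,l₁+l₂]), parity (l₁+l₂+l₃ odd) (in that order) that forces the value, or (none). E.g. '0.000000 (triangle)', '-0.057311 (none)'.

Rules hold: Σm=0, L=4 even, 0≤2≤2.
N = 3·3·5 = 45
Δ = 0!·2!·2!/5! = 1/30
Racah Σ t=0..0: t=0:+1/1 = 1/1
⇒ 3j(1 1 2; 0 0 0)² = 2/15, sgn +1
Racah Σ t=0..0: t=0:+1/2 = 1/2
⇒ 3j(1 1 2; 0 -1 1)² = 1/10, sgn -1
4πI² = N·(3j₀)²·(3jₘ)² = 3/5
I = -1·√(0.6/4π) = -0.21850969
No selection rule forces the value: the integral is nonzero (none).

-0.218510 (none)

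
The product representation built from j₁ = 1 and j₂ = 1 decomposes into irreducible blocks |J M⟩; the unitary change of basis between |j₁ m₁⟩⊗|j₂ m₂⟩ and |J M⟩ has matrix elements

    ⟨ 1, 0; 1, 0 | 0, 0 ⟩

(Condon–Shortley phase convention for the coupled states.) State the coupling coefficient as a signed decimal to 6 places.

−√(1/3) = -0.577350

j₁+j₂−J=2  J+j₁−j₂=0  J−j₁+j₂=0  j₁+j₂+J+1=3
(j₁±m₁, j₂±m₂, J±M) = (1,1,1,1,0,0)
P² = 1/3
sum k=1..1:
  [1] −1/1 = -1
S = -1
C² = P²·S² = 1/3 ; C = -0.577350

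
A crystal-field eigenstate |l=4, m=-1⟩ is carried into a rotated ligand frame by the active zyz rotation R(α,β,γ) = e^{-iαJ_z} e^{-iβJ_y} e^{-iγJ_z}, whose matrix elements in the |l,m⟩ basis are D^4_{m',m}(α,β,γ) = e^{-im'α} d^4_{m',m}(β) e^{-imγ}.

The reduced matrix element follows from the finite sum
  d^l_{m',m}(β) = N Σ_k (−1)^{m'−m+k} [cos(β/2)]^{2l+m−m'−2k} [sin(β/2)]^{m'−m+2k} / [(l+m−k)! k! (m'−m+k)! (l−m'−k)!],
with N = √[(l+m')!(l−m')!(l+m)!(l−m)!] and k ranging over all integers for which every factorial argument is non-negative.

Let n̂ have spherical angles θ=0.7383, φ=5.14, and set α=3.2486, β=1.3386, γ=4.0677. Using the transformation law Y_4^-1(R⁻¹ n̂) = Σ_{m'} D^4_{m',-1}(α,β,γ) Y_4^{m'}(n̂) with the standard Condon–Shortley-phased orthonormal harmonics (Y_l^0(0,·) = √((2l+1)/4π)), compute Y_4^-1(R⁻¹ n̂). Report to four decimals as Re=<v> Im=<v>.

Need the full column D^4_{m',-1} for m'=−4..4 at α=3.2486, β=1.3386, γ=4.0677.
cos(β/2)=0.784256, sin(β/2)=0.620437
d^4_{-4,-1}: single k=3 term ⇒ +0.530246;  D = -0.113986-0.517849i
d^4_{-3,-1}: k∈[2..3] ⇒ +0.710908 -0.741553 = -0.030644;  D = -0.009746-0.029053i
d^4_{-2,-1}: k∈[1..3] ⇒ +0.480330 -1.503105 +0.627159 = -0.395616;  D = +0.165163+0.359490i
d^4_{-1,-1}: k∈[0..3] ⇒ +0.143108 -1.343490 +1.681683 -0.350835 = +0.130466;  D = +0.066818+0.112057i
d^4_{0,-1}: k∈[0..3] ⇒ -0.506312 +1.901294 -1.189951 +0.124125 = +0.329156;  D = -0.197806-0.263090i
d^4_{1,-1}: k∈[0..3] ⇒ +0.895660 -1.681683 +0.526252 -0.021957 = -0.281728;  D = -0.192386-0.205812i
d^4_{2,-1}: k∈[0..2] ⇒ -1.002070 +0.940739 -0.117755 = -0.179086;  D = +0.135567+0.117018i
d^4_{3,-1}: k∈[0..1] ⇒ +0.741553 -0.278467 = +0.463086;  D = +0.380867+0.263418i
d^4_{4,-1}: single k=0 term ⇒ -0.331861;  D = +0.291541+0.158543i
Y_4^{m'}(θ=0.7383,φ=5.14) and Σ D·Y over m':
  (-0.1140-0.5178i)·(-0.0126-0.0899i)  (-0.0097-0.0291i)·(-0.2706-0.0802i)  (+0.1652+0.3595i)·(-0.2813+0.3236i)  (+0.0668+0.1121i)·(+0.0810+0.1777i)  (-0.1978-0.2631i)·(-0.3107+0.0000i)  (-0.1924-0.2058i)·(-0.0810+0.1777i)  (+0.1356+0.1170i)·(-0.2813-0.3236i)  (+0.3809+0.2634i)·(+0.2706-0.0802i)  (+0.2915+0.1585i)·(-0.0126+0.0899i)
Y_4^-1(R⁻¹ n̂) = -0.002493+0.051140i

Re=-0.0025 Im=0.0511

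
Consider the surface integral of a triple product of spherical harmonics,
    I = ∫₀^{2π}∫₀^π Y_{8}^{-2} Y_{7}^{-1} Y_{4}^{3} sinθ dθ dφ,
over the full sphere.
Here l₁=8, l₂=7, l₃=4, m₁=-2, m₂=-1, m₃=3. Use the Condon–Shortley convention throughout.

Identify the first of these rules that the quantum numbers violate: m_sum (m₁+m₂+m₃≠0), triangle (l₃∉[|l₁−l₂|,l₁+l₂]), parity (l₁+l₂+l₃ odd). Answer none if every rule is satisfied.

parity

m₁+m₂+m₃ = -2 − 1 + 3 = 0  ✓
triangle: |8−7|=1 ≤ l₃=4 ≤ 8+7=15  ✓
parity: l₁+l₂+l₃ = 19 is odd  ✗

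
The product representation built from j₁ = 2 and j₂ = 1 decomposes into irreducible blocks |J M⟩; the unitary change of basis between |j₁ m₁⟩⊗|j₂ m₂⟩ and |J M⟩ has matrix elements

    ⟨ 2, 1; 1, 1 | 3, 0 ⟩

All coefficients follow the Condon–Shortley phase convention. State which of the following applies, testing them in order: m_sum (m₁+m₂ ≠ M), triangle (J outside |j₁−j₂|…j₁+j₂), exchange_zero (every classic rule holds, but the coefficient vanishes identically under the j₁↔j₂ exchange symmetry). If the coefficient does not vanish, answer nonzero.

m-sum: m₁+m₂ = 1+1 = 2, M = 0  ✗ ⇒ coefficient is 0

m_sum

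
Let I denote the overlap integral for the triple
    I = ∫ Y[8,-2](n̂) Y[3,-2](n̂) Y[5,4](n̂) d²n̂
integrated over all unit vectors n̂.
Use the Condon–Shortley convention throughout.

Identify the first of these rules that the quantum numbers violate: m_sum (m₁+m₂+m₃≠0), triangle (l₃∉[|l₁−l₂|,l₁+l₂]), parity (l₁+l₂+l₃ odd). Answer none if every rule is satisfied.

none

Σmᵢ = 0  ✓
l₃∈[|l₁−l₂|,l₁+l₂]=[5,11], have l₃=5  ✓
Σlᵢ = 16 ⇒ even  ✓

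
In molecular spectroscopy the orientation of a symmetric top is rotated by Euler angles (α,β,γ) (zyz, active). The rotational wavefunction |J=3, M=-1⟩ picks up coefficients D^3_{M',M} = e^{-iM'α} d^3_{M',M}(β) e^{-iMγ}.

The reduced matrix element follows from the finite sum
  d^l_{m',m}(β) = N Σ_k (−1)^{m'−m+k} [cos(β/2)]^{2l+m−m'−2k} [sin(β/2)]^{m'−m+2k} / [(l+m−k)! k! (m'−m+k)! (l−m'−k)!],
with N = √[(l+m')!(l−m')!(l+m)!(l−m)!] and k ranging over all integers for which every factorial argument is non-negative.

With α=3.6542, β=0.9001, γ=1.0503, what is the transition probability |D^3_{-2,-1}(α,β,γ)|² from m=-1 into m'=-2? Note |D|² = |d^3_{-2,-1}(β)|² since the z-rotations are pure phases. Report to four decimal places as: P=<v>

P=0.1885

Split into d^3_{-2,-1}(β=0.9001) × two z-phases.
Half-angle: c=0.900425, s=0.435011. N=√(1·120·2·24)=75.894664
The bounds max(0,m−m')=1 and min(l+m,l−m')=2 give 2 terms
  k=1: (−1)^0·75.8947/(24)·0.9004^5·0.4350^1 = +0.814214
  k=2: (−1)^1·75.8947/(12)·0.9004^3·0.4350^3 = -0.380078
d^3_{-2,-1}(0.9001) = +0.814214 -0.380078 = +0.434136
|D^3_{-2,-1}|² = |d^3_{-2,-1}(β)|² = (+0.434136)² = 0.188474 (the z-rotation phases have unit modulus)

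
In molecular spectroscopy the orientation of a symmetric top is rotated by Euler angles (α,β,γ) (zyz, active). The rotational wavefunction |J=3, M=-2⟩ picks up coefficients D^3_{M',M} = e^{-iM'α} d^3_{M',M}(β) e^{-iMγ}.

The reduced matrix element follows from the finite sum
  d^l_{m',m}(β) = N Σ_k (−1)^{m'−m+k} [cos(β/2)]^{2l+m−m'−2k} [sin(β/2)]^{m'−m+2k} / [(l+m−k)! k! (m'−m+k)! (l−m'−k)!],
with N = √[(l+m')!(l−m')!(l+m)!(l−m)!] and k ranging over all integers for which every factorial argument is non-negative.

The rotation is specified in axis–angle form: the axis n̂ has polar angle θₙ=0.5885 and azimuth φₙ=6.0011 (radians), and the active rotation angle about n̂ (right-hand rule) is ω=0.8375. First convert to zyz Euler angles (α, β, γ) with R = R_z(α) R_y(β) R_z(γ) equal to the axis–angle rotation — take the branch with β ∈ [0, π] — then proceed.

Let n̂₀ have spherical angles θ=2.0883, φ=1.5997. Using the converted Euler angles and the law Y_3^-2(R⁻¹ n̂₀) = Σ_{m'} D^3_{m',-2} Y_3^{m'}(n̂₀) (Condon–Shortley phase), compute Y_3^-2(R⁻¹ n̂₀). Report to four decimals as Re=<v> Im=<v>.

Axis–angle → zyz. n̂ = (sinθₙcosφₙ, sinθₙsinφₙ, cosθₙ) = (+0.533174, -0.154521, +0.831774), ω = 0.8375.
R = I cosω + sinω [n̂]ₓ + (1−cosω) n̂n̂ᵀ gives
  R = [+0.763326, -0.645229, +0.031844; +0.590742, +0.677218, -0.438635; +0.261454, +0.353633, +0.898101]
β = atan2(√(R₁₃²+R₂₃²), R₃₃) = 0.455364; α = atan2(R₂₃, R₁₃) mod 2π = 4.784861; γ = atan2(R₃₂, −R₃₁) mod 2π = 2.207439
Need the full column D^3_{m',-2} for m'=−3..3 at α=4.7849, β=0.4554, γ=2.2074.
cos(β/2)=0.974192, sin(β/2)=0.225720
d^3_{-3,-2}: single k=1 term ⇒ +0.485142;  D = +0.483586-0.038817i
d^3_{-2,-2}: k∈[0..1] ⇒ +0.854807 -0.229450 = +0.625357;  D = +0.095040+0.618093i
d^3_{-1,-2}: k∈[0..1] ⇒ -0.626315 +0.067247 = -0.559068;  D = +0.544971-0.124754i
d^3_{0,-2}: k∈[0..1] ⇒ +0.251350 -0.013494 = +0.237856;  D = -0.069726-0.227407i
d^3_{1,-2}: k∈[0..1] ⇒ -0.067247 +0.001805 = -0.065442;  D = -0.061014+0.023664i
d^3_{2,-2}: k∈[0..1] ⇒ +0.012318 -0.000132 = +0.012186;  D = +0.005217+0.011012i
d^3_{3,-2}: single k=0 term ⇒ -0.001398;  D = +0.001217-0.000689i
Y_3^{m'}(θ=2.0883,φ=1.5997) and Σ D·Y over m':
  (+0.4836-0.0388i)·(+0.0237+0.2728i)  (+0.0950+0.6181i)·(+0.3812-0.0221i)  (+0.5450-0.1248i)·(-0.0018-0.0628i)  (-0.0697-0.2274i)·(+0.3279+0.0000i)  (-0.0610+0.0237i)·(+0.0018-0.0628i)  (+0.0052+0.0110i)·(+0.3812+0.0221i)  (+0.0012-0.0007i)·(-0.0237+0.2728i)
Y_3^-2(R⁻¹ n̂) = +0.043516+0.264504i

Re=0.0435 Im=0.2645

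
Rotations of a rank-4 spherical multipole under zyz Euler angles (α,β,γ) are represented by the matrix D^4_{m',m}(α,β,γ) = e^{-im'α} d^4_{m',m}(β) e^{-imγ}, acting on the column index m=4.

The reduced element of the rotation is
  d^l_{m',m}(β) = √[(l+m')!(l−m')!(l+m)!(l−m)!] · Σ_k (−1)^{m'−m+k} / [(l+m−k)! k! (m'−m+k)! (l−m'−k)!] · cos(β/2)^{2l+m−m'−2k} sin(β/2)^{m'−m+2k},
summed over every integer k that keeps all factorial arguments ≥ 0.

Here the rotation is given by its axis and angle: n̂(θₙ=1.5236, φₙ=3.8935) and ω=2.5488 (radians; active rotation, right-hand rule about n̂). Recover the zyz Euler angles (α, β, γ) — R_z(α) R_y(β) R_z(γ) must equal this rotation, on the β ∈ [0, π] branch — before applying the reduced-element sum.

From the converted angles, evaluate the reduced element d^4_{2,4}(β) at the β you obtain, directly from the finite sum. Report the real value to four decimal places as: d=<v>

Axis–angle → zyz. n̂ = (sinθₙcosφₙ, sinθₙsinφₙ, cosθₙ) = (-0.729574, -0.682273, +0.047179), ω = 2.5488.
R = I cosω + sinω [n̂]ₓ + (1−cosω) n̂n̂ᵀ gives
  R = [+0.144358, +0.884252, -0.444140; +0.936967, +0.022187, +0.348712; +0.318203, -0.466484, -0.825312]
β = atan2(√(R₁₃²+R₂₃²), R₃₃) = 2.541550; α = atan2(R₂₃, R₁₃) mod 2π = 2.475978; γ = atan2(R₃₂, −R₃₁) mod 2π = 4.113756
d^4_{2,4}(β=2.5416) via the finite sum:
With c≡cos(β/2)=0.295540 and s≡sin(β/2)=0.955330, N=[720·2·40320·1]^{1/2}=7619.763776
The bounds max(0,m−m')=2 and min(l+m,l−m')=2 give 1 term
  k=2: (−1)^0·7619.7638/(1440)·0.2955^6·0.9553^2 = +0.003218
d^4_{2,4}(2.5416) = +0.003218

d=0.0032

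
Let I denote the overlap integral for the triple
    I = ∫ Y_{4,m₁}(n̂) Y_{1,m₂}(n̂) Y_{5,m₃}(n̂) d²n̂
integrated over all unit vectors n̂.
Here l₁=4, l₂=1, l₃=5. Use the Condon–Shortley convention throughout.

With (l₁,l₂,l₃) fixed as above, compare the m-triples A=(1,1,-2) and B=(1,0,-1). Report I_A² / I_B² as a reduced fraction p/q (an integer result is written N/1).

7/8

Same 4,1,5: normalisation and zero-m 3j drop out of the ratio.
A: Δ: 0! 8! 2! / 11! → 1/495; sum: t=0:+1/1440 = 1/1440; 3j²(4 1 5; 1 1 -2) = Δ·Π!·Σ² = 7/165  (sign -1)
B: Δ: 0! 8! 2! / 11! → 1/495; sum: t=0:+1/720 = 1/720; 3j²(4 1 5; 1 0 -1) = Δ·Π!·Σ² = 8/165  (sign +1)
I_A²/I_B² = (7/165)/(8/165) = 7/8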